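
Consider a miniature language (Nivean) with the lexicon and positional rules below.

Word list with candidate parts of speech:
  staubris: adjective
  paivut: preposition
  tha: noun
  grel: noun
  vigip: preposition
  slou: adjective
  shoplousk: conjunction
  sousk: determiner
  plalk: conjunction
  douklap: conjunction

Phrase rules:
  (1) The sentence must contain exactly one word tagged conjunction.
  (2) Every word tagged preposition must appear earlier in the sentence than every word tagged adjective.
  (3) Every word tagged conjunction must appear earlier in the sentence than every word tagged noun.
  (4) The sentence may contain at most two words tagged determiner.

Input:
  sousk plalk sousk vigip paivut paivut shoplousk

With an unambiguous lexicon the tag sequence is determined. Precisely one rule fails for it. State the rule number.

1

Fixed tagging: determiner conjunction determiner preposition preposition preposition conjunction.
Checking each rule: R1 fail, R2 pass, R3 pass, R4 pass.
Only rule 1 fails.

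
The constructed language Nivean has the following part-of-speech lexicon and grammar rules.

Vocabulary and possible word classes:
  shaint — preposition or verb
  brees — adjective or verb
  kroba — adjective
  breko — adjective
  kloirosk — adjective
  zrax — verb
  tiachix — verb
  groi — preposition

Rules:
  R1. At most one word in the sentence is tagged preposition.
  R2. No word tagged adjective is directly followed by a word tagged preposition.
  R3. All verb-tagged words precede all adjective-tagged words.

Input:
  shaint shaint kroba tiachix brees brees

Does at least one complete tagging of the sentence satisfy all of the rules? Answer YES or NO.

Candidates per position — 1:shaint {preposition,verb}; 2:shaint {preposition,verb}; 3:kroba {adjective}; 4:tiachix {verb}; 5:brees {adjective,verb}; 6:brees {adjective,verb}.
Rule 3 cannot be satisfied by any choice of tags from the lexicon.
So there is no consistent tagging.

NO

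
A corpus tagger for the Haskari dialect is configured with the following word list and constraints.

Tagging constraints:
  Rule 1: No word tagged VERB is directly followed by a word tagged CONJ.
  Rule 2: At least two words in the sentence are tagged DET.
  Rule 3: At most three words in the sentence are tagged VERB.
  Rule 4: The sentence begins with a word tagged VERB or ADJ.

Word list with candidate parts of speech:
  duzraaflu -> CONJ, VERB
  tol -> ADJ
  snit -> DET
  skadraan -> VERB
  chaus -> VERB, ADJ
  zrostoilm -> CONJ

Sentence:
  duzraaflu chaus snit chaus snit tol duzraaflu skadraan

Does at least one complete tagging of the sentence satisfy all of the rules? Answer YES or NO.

YES

Candidates per position — 1:duzraaflu {CONJ,VERB}; 2:chaus {VERB,ADJ}; 3:snit {DET}; 4:chaus {VERB,ADJ}; 5:snit {DET}; 6:tol {ADJ}; 7:duzraaflu {CONJ,VERB}; 8:skadraan {VERB}.
One satisfying assignment: VERB VERB DET ADJ DET ADJ CONJ VERB.
Check: rule 1 holds; rule 2 holds; rule 3 holds; rule 4 holds.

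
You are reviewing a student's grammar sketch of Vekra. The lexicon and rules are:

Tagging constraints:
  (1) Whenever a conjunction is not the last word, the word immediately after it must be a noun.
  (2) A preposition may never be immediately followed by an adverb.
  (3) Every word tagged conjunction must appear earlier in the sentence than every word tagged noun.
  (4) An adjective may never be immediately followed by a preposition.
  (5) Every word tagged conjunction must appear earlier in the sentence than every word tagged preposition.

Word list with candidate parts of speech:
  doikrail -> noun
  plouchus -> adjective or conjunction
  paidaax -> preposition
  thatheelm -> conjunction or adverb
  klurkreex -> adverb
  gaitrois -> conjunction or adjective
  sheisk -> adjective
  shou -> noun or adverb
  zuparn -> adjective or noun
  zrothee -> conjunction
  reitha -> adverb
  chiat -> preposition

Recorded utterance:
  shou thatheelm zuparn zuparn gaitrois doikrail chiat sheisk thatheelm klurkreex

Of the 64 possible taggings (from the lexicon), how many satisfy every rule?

11

Candidates per position — 1:shou {noun,adverb}; 2:thatheelm {conjunction,adverb}; 3:zuparn {adjective,noun}; 4:zuparn {adjective,noun}; 5:gaitrois {conjunction,adjective}; 6:doikrail {noun}; 7:chiat {preposition}; 8:sheisk {adjective}; 9:thatheelm {conjunction,adverb}; 10:klurkreex {adverb}.
There are 64 candidate sequences in total.
Checking each against the rules leaves 11 sequences.
Count = 11.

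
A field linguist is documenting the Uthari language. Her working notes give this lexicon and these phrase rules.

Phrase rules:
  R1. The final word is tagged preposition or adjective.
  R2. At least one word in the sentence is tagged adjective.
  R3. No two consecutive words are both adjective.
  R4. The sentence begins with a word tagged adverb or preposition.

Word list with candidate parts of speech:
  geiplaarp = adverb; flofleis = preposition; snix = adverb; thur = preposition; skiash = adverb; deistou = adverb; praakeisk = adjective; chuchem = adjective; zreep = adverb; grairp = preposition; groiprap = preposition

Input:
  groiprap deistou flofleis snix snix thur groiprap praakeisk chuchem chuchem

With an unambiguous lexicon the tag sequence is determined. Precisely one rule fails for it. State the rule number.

3

Fixed tagging: preposition adverb preposition adverb adverb preposition preposition adjective adjective adjective.
Checking each rule: R1 pass, R2 pass, R3 fail, R4 pass.
Only rule 3 fails.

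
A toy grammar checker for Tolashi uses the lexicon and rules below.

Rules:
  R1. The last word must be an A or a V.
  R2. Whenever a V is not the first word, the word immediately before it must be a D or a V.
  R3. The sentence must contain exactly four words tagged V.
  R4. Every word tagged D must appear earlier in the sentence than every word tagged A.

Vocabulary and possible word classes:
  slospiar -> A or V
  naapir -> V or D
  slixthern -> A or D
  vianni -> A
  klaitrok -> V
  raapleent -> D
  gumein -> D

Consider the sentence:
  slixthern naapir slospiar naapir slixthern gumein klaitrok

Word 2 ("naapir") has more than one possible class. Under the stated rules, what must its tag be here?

Candidates per position — 1:slixthern {A,D}; 2:naapir {V,D}; 3:slospiar {A,V}; 4:naapir {V,D}; 5:slixthern {A,D}; 6:gumein {D}; 7:klaitrok {V}.
Word 1 cannot be A — rule 4 would then fail for every completion. It is D.
Word 2 cannot be D — rule 3 would then fail for every completion. It is V.
Word 3 cannot be A — rule 3 would then fail for every completion. It is V.
Word 4 cannot be D — rule 3 would then fail for every completion. It is V.
Word 5 cannot be A — rule 4 would then fail for every completion. It is D.
So the tagging must be: D V V V D D V.
Check: rule 1 satisfied; rule 2 satisfied; rule 3 satisfied; rule 4 satisfied.

V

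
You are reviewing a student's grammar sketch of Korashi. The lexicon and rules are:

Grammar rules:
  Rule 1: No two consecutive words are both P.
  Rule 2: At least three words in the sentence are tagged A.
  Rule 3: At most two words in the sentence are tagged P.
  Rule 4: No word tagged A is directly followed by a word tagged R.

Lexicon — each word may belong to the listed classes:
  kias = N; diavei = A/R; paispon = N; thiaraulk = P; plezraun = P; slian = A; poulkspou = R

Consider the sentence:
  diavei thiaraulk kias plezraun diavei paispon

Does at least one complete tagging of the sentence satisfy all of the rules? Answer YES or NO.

Candidates per position — 1:diavei {A,R}; 2:thiaraulk {P}; 3:kias {N}; 4:plezraun {P}; 5:diavei {A,R}; 6:paispon {N}.
Rule 2 cannot be satisfied by any choice of tags from the lexicon.
So there is no consistent tagging.

NO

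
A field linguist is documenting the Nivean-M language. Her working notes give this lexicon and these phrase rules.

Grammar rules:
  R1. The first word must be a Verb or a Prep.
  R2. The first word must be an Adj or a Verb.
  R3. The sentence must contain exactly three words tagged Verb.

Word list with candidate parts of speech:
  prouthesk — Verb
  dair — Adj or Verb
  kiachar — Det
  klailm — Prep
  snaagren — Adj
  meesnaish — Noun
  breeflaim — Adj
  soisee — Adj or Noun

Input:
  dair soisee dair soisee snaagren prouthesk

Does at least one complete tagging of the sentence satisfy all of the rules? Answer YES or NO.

YES

Candidates per position — 1:dair {Adj,Verb}; 2:soisee {Adj,Noun}; 3:dair {Adj,Verb}; 4:soisee {Adj,Noun}; 5:snaagren {Adj}; 6:prouthesk {Verb}.
One satisfying assignment: Verb Noun Verb Noun Adj Verb.
Check: rule 1 ok; rule 2 ok; rule 3 ok.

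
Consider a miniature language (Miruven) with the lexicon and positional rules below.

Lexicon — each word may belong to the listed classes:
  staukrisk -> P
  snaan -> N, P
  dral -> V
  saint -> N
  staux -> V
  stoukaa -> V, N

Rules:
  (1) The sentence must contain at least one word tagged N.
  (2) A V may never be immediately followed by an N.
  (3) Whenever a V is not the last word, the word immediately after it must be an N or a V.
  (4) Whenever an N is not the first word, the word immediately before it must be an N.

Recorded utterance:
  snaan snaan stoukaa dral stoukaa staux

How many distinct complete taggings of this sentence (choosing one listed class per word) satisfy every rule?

3

Candidates per position — 1:snaan {N,P}; 2:snaan {N,P}; 3:stoukaa {V,N}; 4:dral {V}; 5:stoukaa {V,N}; 6:staux {V}.
There are 16 candidate sequences in total.
The sequences that satisfy every rule: N N V V V V; N N N V V V; N P V V V V.
Count = 3.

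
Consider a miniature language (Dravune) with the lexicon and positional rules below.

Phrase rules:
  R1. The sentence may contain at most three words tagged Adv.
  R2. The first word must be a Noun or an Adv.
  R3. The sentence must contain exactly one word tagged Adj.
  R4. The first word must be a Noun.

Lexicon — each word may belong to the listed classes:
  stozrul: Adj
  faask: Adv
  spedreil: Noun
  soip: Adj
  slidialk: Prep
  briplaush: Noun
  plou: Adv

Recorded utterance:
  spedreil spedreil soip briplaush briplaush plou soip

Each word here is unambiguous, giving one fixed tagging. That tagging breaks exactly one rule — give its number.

Fixed tagging: Noun Noun Adj Noun Noun Adv Adj.
Checking each rule: R1 holds, R2 holds, R3 violated, R4 holds.
Only rule 3 fails.

3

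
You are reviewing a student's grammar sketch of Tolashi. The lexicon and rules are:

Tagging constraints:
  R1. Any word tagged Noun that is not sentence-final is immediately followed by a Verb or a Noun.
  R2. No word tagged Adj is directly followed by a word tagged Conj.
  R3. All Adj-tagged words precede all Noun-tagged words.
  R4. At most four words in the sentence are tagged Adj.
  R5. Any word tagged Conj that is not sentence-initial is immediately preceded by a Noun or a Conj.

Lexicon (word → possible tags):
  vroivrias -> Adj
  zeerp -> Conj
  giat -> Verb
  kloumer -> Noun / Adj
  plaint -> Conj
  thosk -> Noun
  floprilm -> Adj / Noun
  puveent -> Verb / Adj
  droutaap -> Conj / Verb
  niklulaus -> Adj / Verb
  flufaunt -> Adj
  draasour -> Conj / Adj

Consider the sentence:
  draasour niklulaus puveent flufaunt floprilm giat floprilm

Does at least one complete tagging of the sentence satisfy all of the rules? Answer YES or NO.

YES

Candidates per position — 1:draasour {Conj,Adj}; 2:niklulaus {Adj,Verb}; 3:puveent {Verb,Adj}; 4:flufaunt {Adj}; 5:floprilm {Adj,Noun}; 6:giat {Verb}; 7:floprilm {Adj,Noun}.
One satisfying assignment: Conj Adj Adj Adj Noun Verb Noun.
Check: rule 1 ok; rule 2 ok; rule 3 ok; rule 4 ok; rule 5 ok.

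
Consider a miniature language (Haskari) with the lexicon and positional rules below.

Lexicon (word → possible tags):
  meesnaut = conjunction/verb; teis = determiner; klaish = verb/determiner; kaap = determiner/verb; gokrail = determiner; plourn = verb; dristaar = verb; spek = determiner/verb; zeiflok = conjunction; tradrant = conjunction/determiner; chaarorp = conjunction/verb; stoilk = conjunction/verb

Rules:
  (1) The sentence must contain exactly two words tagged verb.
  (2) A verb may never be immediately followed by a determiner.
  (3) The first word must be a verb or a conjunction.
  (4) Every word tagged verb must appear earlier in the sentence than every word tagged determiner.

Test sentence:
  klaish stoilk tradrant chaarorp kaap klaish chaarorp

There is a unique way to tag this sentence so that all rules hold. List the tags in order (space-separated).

Candidates per position — 1:klaish {verb,determiner}; 2:stoilk {conjunction,verb}; 3:tradrant {conjunction,determiner}; 4:chaarorp {conjunction,verb}; 5:kaap {determiner,verb}; 6:klaish {verb,determiner}; 7:chaarorp {conjunction,verb}.
Position 1: determiner is ruled out by rule 3; that leaves verb.
The remaining ambiguous positions (2, 3, 4, 5, 6, 7) are resolved jointly — only one combination satisfies every rule.
So the tagging must be: verb verb conjunction conjunction determiner determiner conjunction.
Check: rule 1 satisfied; rule 2 satisfied; rule 3 satisfied; rule 4 satisfied.

verb verb conjunction conjunction determiner determiner conjunction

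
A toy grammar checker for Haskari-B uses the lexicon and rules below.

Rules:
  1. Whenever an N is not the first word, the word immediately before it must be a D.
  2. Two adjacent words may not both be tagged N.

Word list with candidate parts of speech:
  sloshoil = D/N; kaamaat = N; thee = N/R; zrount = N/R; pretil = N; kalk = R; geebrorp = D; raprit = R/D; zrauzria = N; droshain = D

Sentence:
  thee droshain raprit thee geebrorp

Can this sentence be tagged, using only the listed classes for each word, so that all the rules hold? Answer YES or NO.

YES

Candidates per position — 1:thee {N,R}; 2:droshain {D}; 3:raprit {R,D}; 4:thee {N,R}; 5:geebrorp {D}.
One satisfying assignment: N D D N D.
Checking: rule 1 holds; rule 2 holds.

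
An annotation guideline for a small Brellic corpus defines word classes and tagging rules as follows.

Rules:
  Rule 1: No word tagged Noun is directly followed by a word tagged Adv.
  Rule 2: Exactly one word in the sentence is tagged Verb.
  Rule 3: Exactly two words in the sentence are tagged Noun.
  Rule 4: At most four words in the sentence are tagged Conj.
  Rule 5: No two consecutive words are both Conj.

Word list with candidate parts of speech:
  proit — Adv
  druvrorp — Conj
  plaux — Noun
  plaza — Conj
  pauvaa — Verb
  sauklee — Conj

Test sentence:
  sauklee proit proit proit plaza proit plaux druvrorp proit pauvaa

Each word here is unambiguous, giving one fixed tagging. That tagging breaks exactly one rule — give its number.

3

Fixed tagging: Conj Adv Adv Adv Conj Adv Noun Conj Adv Verb.
Applying the rules: R1 ✓, R2 ✓, R3 ✗, R4 ✓, R5 ✓.
Only rule 3 fails.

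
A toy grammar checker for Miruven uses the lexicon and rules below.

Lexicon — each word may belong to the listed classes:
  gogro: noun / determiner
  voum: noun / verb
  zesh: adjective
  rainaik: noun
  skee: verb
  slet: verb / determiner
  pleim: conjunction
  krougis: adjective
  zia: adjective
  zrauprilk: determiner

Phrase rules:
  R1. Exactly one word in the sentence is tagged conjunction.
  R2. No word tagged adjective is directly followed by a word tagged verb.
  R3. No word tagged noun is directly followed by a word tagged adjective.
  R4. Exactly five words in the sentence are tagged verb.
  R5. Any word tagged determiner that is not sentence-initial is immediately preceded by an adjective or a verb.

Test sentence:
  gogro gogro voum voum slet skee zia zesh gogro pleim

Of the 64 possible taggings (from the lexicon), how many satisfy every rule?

0

Candidates per position — 1:gogro {noun,determiner}; 2:gogro {noun,determiner}; 3:voum {noun,verb}; 4:voum {noun,verb}; 5:slet {verb,determiner}; 6:skee {verb}; 7:zia {adjective}; 8:zesh {adjective}; 9:gogro {noun,determiner}; 10:pleim {conjunction}.
There are 64 candidate sequences in total.
Rule 4 cannot be satisfied by any choice of tags from the lexicon.
So there is no consistent tagging.
Count = 0.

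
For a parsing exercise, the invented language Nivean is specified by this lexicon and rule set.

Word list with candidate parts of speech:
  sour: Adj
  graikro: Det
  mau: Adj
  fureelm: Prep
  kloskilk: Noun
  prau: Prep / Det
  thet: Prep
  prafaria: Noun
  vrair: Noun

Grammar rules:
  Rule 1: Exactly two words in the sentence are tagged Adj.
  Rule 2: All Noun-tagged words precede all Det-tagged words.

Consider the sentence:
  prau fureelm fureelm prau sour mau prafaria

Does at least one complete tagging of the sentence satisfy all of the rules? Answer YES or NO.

YES

Candidates per position — 1:prau {Prep,Det}; 2:fureelm {Prep}; 3:fureelm {Prep}; 4:prau {Prep,Det}; 5:sour {Adj}; 6:mau {Adj}; 7:prafaria {Noun}.
One satisfying assignment: Prep Prep Prep Prep Adj Adj Noun.
Rule-by-rule: rule 1 holds; rule 2 holds.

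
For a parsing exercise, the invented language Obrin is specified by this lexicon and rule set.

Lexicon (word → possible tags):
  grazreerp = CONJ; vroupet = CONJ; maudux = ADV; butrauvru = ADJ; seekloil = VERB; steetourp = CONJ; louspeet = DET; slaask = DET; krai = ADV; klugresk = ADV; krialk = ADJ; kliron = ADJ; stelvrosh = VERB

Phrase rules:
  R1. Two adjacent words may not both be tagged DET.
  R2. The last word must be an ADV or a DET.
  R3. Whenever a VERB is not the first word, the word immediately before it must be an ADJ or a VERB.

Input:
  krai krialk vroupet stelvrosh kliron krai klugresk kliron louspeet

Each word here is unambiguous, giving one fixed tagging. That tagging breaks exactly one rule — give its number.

3

Fixed tagging: ADV ADJ CONJ VERB ADJ ADV ADV ADJ DET.
Checking each rule: R1 ok, R2 ok, R3 fails.
Only rule 3 fails.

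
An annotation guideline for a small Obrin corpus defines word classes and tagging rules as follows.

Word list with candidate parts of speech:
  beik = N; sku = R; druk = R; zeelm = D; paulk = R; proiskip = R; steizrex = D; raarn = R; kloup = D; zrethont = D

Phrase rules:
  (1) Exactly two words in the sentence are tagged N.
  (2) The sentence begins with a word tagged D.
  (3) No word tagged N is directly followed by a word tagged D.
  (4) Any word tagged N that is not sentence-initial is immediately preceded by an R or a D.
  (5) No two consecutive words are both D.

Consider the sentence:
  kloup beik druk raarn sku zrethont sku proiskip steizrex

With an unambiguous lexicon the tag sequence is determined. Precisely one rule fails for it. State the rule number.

Fixed tagging: D N R R R D R R D.
Checking each rule: R1 violated, R2 holds, R3 holds, R4 holds, R5 holds.
Only rule 1 fails.

1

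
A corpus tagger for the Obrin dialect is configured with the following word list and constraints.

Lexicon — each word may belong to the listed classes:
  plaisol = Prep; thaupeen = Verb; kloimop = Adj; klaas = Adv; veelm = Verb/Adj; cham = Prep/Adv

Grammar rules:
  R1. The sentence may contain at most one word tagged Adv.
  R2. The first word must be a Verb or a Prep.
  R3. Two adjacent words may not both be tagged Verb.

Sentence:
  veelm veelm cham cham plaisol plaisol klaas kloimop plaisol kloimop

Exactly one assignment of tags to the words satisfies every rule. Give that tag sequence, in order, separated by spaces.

Verb Adj Prep Prep Prep Prep Adv Adj Prep Adj

Candidates per position — 1:veelm {Verb,Adj}; 2:veelm {Verb,Adj}; 3:cham {Prep,Adv}; 4:cham {Prep,Adv}; 5:plaisol {Prep}; 6:plaisol {Prep}; 7:klaas {Adv}; 8:kloimop {Adj}; 9:plaisol {Prep}; 10:kloimop {Adj}.
Position 1: Adj is ruled out by rule 2; that leaves Verb.
Position 2: Verb is ruled out by rule 3; that leaves Adj.
Position 3: Adv is ruled out by rule 1; that leaves Prep.
Position 4: Adv is ruled out by rule 1; that leaves Prep.
The only consistent sequence is: Verb Adj Prep Prep Prep Prep Adv Adj Prep Adj.
Rule-by-rule: rule 1 ok; rule 2 ok; rule 3 ok.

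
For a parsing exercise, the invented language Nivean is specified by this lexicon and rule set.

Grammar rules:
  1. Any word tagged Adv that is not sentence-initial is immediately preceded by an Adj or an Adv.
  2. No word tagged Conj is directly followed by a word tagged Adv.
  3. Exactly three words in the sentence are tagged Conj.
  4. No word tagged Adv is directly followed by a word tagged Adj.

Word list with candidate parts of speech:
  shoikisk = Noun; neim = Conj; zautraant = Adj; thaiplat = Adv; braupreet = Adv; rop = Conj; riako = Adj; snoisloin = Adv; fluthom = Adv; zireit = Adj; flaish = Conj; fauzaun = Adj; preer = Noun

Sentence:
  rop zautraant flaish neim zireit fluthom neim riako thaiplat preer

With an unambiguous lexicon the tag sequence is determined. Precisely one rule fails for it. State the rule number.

Fixed tagging: Conj Adj Conj Conj Adj Adv Conj Adj Adv Noun.
Checking each rule: R1 ✓, R2 ✓, R3 ✗, R4 ✓.
Only rule 3 fails.

3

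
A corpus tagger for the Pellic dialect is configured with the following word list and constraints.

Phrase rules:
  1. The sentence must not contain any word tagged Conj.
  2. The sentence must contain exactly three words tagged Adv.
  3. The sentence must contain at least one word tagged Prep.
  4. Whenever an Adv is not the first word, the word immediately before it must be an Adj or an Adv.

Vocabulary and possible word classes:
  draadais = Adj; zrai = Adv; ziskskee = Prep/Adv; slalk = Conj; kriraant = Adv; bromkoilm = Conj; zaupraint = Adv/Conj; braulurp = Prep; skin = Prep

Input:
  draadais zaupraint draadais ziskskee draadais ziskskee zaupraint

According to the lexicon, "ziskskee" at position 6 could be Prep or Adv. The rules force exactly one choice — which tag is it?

Adv

Candidates per position — 1:draadais {Adj}; 2:zaupraint {Adv,Conj}; 3:draadais {Adj}; 4:ziskskee {Prep,Adv}; 5:draadais {Adj}; 6:ziskskee {Prep,Adv}; 7:zaupraint {Adv,Conj}.
Position 2: Conj is ruled out by rule 1; that leaves Adv.
Position 7: Conj is ruled out by rule 1; that leaves Adv.
Position 6: Prep is ruled out by rule 4; that leaves Adv.
Position 4: Adv is ruled out by rule 2; that leaves Prep.
The unique satisfying tagging is: Adj Adv Adj Prep Adj Adv Adv.
Checking: rule 1 ✓; rule 2 ✓; rule 3 ✓; rule 4 ✓.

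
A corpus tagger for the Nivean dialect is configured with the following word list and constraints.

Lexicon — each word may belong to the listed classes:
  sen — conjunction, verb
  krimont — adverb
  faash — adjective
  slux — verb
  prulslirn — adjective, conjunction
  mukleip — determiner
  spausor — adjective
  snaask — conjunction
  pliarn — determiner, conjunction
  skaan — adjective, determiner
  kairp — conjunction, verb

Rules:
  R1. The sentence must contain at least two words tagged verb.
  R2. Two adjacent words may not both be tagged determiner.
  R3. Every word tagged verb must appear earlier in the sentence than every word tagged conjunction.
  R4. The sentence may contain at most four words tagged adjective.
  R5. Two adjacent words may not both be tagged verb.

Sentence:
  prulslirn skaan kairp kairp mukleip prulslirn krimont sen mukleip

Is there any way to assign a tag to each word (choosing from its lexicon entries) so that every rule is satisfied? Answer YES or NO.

Candidates per position — 1:prulslirn {adjective,conjunction}; 2:skaan {adjective,determiner}; 3:kairp {conjunction,verb}; 4:kairp {conjunction,verb}; 5:mukleip {determiner}; 6:prulslirn {adjective,conjunction}; 7:krimont {adverb}; 8:sen {conjunction,verb}; 9:mukleip {determiner}.
Every candidate sequence violates at least one rule; no consistent tagging exists.

NO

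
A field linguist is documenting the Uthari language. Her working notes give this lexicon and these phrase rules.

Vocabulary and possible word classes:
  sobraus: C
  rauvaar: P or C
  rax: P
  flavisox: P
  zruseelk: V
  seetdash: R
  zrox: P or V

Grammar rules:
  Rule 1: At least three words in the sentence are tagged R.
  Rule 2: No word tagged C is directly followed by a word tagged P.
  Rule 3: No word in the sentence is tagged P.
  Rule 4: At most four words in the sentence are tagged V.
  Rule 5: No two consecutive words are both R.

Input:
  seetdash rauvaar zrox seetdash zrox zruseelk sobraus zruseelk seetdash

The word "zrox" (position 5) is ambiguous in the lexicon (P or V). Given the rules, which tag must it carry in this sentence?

V

Candidates per position — 1:seetdash {R}; 2:rauvaar {P,C}; 3:zrox {P,V}; 4:seetdash {R}; 5:zrox {P,V}; 6:zruseelk {V}; 7:sobraus {C}; 8:zruseelk {V}; 9:seetdash {R}.
At position 2, choosing P makes rule 3 impossible to satisfy; hence C.
At position 3, choosing P makes rule 2 impossible to satisfy; hence V.
At position 5, choosing P makes rule 3 impossible to satisfy; hence V.
So the tagging must be: R C V R V V C V R.
Rule-by-rule: rule 1 satisfied; rule 2 satisfied; rule 3 satisfied; rule 4 satisfied; rule 5 satisfied.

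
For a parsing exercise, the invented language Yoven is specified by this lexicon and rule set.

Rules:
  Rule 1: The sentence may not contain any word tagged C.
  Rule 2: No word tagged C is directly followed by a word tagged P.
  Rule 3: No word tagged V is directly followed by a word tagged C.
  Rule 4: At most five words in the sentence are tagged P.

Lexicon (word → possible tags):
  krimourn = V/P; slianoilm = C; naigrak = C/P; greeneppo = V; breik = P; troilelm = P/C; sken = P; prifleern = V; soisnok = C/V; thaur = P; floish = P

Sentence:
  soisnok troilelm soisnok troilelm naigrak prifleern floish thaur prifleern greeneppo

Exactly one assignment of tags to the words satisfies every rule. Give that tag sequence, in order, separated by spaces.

Candidates per position — 1:soisnok {C,V}; 2:troilelm {P,C}; 3:soisnok {C,V}; 4:troilelm {P,C}; 5:naigrak {C,P}; 6:prifleern {V}; 7:floish {P}; 8:thaur {P}; 9:prifleern {V}; 10:greeneppo {V}.
At position 1, choosing C makes rule 1 impossible to satisfy; hence V.
At position 2, choosing C makes rule 1 impossible to satisfy; hence P.
At position 3, choosing C makes rule 1 impossible to satisfy; hence V.
At position 4, choosing C makes rule 1 impossible to satisfy; hence P.
At position 5, choosing C makes rule 1 impossible to satisfy; hence P.
That leaves exactly one tagging: V P V P P V P P V V.
Rule-by-rule: rule 1 holds; rule 2 holds; rule 3 holds; rule 4 holds.

V P V P P V P P V V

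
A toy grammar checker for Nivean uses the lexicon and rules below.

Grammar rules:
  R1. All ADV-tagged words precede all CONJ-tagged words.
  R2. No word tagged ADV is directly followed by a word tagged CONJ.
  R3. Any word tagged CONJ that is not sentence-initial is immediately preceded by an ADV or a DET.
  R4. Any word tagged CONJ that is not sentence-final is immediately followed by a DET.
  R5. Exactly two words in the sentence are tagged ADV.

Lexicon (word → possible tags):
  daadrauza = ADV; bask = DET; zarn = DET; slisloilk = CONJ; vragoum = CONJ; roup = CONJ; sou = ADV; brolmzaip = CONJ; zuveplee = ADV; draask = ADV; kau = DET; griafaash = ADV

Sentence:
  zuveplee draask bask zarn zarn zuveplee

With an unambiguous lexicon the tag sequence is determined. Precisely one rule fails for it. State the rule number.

Fixed tagging: ADV ADV DET DET DET ADV.
Rule check: R1 holds, R2 holds, R3 holds, R4 holds, R5 violated.
Only rule 5 fails.

5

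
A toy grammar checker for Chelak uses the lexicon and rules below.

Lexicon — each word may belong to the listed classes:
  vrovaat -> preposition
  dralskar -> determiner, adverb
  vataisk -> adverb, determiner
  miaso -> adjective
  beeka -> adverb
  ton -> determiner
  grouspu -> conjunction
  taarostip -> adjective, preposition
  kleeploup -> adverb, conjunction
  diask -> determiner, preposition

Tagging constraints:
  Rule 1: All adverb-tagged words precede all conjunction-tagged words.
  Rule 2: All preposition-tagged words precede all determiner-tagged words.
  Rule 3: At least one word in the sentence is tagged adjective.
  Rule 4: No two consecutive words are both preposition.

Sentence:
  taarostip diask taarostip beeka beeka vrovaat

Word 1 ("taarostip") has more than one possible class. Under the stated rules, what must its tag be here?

Candidates per position — 1:taarostip {adjective,preposition}; 2:diask {determiner,preposition}; 3:taarostip {adjective,preposition}; 4:beeka {adverb}; 5:beeka {adverb}; 6:vrovaat {preposition}.
Position 2: determiner is ruled out by rule 2; that leaves preposition.
Position 3: preposition is ruled out by rule 4; that leaves adjective.
Position 1: preposition is ruled out by rule 4; that leaves adjective.
That leaves exactly one tagging: adjective preposition adjective adverb adverb preposition.
Verifying each rule — rule 1 satisfied; rule 2 satisfied; rule 3 satisfied; rule 4 satisfied.

adjective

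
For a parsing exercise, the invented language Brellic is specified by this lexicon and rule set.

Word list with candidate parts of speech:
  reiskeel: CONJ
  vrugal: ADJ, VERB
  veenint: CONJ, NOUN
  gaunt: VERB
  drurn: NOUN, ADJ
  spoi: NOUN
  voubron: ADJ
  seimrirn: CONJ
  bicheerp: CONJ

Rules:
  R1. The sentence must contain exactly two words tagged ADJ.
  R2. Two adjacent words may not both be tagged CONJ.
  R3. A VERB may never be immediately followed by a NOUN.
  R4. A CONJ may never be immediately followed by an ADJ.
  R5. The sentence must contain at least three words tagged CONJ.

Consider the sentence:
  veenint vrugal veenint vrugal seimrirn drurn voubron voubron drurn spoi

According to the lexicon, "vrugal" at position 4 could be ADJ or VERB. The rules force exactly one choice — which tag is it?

Candidates per position — 1:veenint {CONJ,NOUN}; 2:vrugal {ADJ,VERB}; 3:veenint {CONJ,NOUN}; 4:vrugal {ADJ,VERB}; 5:seimrirn {CONJ}; 6:drurn {NOUN,ADJ}; 7:voubron {ADJ}; 8:voubron {ADJ}; 9:drurn {NOUN,ADJ}; 10:spoi {NOUN}.
If word 1 were NOUN, no tagging could satisfy rule 5; so word 1 is CONJ.
If word 2 were ADJ, no tagging could satisfy rule 1; so word 2 is VERB.
If word 3 were NOUN, no tagging could satisfy rule 3; so word 3 is CONJ.
If word 4 were ADJ, no tagging could satisfy rule 1; so word 4 is VERB.
If word 6 were ADJ, no tagging could satisfy rule 1; so word 6 is NOUN.
If word 9 were ADJ, no tagging could satisfy rule 1; so word 9 is NOUN.
So the tagging must be: CONJ VERB CONJ VERB CONJ NOUN ADJ ADJ NOUN NOUN.
Rule-by-rule: rule 1 ok; rule 2 ok; rule 3 ok; rule 4 ok; rule 5 ok.

VERB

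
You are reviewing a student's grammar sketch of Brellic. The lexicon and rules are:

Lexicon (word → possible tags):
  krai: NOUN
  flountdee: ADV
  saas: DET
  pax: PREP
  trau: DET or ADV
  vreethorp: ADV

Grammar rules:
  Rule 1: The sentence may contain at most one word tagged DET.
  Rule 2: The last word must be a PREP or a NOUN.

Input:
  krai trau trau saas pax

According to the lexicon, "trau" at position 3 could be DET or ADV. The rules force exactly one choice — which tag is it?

ADV

Candidates per position — 1:krai {NOUN}; 2:trau {DET,ADV}; 3:trau {DET,ADV}; 4:saas {DET}; 5:pax {PREP}.
Position 2: tagging it DET would leave rule 1 unsatisfiable, so it must be ADV.
Position 3: tagging it DET would leave rule 1 unsatisfiable, so it must be ADV.
The unique satisfying tagging is: NOUN ADV ADV DET PREP.
Checking: rule 1 ok; rule 2 ok.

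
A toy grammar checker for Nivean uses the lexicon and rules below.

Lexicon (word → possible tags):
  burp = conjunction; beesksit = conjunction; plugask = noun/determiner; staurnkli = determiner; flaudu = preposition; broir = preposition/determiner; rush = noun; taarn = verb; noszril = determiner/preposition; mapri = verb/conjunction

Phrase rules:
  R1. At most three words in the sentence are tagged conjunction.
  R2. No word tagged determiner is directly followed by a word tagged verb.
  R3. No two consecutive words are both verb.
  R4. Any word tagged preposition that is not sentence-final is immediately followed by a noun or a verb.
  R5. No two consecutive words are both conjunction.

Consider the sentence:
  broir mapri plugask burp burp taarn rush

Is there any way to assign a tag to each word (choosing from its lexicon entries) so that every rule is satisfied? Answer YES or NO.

NO

Candidates per position — 1:broir {preposition,determiner}; 2:mapri {verb,conjunction}; 3:plugask {noun,determiner}; 4:burp {conjunction}; 5:burp {conjunction}; 6:taarn {verb}; 7:rush {noun}.
Rule 5 cannot be satisfied by any choice of tags from the lexicon.
So there is no consistent tagging.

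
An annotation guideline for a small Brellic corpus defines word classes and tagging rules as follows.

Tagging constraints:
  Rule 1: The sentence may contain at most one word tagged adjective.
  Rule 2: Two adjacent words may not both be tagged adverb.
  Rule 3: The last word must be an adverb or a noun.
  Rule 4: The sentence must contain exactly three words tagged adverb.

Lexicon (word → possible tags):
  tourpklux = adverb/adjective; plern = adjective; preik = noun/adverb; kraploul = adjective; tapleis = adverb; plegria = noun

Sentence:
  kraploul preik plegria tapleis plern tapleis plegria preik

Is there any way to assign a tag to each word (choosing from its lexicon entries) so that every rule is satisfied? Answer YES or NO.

Candidates per position — 1:kraploul {adjective}; 2:preik {noun,adverb}; 3:plegria {noun}; 4:tapleis {adverb}; 5:plern {adjective}; 6:tapleis {adverb}; 7:plegria {noun}; 8:preik {noun,adverb}.
Rule 1 cannot be satisfied by any choice of tags from the lexicon.
So there is no consistent tagging.

NO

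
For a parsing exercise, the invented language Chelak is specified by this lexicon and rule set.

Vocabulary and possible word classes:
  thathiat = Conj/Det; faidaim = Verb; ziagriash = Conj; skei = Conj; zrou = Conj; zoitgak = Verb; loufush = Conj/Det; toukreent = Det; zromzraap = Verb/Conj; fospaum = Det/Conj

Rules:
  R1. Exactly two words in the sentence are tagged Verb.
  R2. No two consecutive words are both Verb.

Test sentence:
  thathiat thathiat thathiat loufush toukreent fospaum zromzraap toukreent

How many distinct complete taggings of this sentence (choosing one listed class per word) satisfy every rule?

0

Candidates per position — 1:thathiat {Conj,Det}; 2:thathiat {Conj,Det}; 3:thathiat {Conj,Det}; 4:loufush {Conj,Det}; 5:toukreent {Det}; 6:fospaum {Det,Conj}; 7:zromzraap {Verb,Conj}; 8:toukreent {Det}.
There are 64 candidate sequences in total.
Rule 1 cannot be satisfied by any choice of tags from the lexicon.
So there is no consistent tagging.
Count = 0.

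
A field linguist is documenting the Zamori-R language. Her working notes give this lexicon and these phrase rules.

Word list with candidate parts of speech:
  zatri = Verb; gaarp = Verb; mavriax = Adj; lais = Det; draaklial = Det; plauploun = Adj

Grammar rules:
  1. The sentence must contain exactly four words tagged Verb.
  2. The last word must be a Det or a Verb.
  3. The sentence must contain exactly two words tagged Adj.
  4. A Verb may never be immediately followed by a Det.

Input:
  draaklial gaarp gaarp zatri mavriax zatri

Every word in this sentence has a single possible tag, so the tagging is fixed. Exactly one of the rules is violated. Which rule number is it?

3

Fixed tagging: Det Verb Verb Verb Adj Verb.
Checking each rule: R1 holds, R2 holds, R3 violated, R4 holds.
Only rule 3 fails.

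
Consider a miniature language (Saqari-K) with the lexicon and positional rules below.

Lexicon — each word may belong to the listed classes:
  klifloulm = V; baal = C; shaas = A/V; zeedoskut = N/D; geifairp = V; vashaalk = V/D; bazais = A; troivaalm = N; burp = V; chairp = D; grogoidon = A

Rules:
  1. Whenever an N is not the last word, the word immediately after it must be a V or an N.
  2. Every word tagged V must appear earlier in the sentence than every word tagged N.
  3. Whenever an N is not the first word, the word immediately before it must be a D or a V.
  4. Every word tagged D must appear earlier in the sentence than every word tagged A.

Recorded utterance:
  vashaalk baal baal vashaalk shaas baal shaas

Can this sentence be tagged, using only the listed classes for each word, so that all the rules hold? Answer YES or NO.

YES

Candidates per position — 1:vashaalk {V,D}; 2:baal {C}; 3:baal {C}; 4:vashaalk {V,D}; 5:shaas {A,V}; 6:baal {C}; 7:shaas {A,V}.
One satisfying assignment: D C C V A C A.
Checking: rule 1 holds; rule 2 holds; rule 3 holds; rule 4 holds.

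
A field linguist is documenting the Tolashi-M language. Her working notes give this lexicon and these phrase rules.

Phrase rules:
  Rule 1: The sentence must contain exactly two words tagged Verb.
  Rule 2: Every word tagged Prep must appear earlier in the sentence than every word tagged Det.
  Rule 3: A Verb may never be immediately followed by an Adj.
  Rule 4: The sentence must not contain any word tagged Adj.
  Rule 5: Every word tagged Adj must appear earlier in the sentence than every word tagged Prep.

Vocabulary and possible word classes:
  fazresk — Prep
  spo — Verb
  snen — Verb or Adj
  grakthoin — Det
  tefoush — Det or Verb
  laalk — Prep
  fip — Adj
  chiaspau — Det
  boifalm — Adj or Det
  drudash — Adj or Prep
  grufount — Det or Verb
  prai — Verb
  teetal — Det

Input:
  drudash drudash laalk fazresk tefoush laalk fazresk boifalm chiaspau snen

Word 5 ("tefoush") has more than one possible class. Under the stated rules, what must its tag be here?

Candidates per position — 1:drudash {Adj,Prep}; 2:drudash {Adj,Prep}; 3:laalk {Prep}; 4:fazresk {Prep}; 5:tefoush {Det,Verb}; 6:laalk {Prep}; 7:fazresk {Prep}; 8:boifalm {Adj,Det}; 9:chiaspau {Det}; 10:snen {Verb,Adj}.
At position 1, choosing Adj makes rule 4 impossible to satisfy; hence Prep.
At position 2, choosing Adj makes rule 4 impossible to satisfy; hence Prep.
At position 5, choosing Det makes rule 1 impossible to satisfy; hence Verb.
At position 8, choosing Adj makes rule 4 impossible to satisfy; hence Det.
At position 10, choosing Adj makes rule 1 impossible to satisfy; hence Verb.
The unique satisfying tagging is: Prep Prep Prep Prep Verb Prep Prep Det Det Verb.
Verifying each rule — rule 1 ✓; rule 2 ✓; rule 3 ✓; rule 4 ✓; rule 5 ✓.

Verb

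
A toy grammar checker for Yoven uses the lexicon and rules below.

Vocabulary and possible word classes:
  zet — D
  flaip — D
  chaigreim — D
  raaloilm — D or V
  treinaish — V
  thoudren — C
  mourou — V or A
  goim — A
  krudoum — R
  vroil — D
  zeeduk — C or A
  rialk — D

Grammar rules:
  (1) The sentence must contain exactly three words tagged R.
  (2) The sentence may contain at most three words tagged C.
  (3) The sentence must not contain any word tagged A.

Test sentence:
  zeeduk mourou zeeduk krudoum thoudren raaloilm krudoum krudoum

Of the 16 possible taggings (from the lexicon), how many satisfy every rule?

Candidates per position — 1:zeeduk {C,A}; 2:mourou {V,A}; 3:zeeduk {C,A}; 4:krudoum {R}; 5:thoudren {C}; 6:raaloilm {D,V}; 7:krudoum {R}; 8:krudoum {R}.
There are 16 candidate sequences in total.
The sequences that satisfy every rule: C V C R C D R R; C V C R C V R R.
Count = 2.

2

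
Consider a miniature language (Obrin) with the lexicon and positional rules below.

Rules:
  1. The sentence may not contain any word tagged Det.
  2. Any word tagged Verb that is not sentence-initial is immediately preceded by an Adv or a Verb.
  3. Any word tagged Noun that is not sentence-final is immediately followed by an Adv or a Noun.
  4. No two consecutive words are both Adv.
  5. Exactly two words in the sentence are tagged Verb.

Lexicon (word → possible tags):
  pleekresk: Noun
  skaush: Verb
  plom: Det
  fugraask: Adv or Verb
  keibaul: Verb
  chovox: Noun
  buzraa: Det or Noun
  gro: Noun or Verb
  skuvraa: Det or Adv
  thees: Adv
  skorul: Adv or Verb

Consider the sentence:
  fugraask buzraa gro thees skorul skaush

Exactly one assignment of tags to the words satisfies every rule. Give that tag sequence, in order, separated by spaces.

Adv Noun Noun Adv Verb Verb

Candidates per position — 1:fugraask {Adv,Verb}; 2:buzraa {Det,Noun}; 3:gro {Noun,Verb}; 4:thees {Adv}; 5:skorul {Adv,Verb}; 6:skaush {Verb}.
Position 2: Det is ruled out by rule 1; that leaves Noun.
Position 3: Verb is ruled out by rule 2; that leaves Noun.
Position 5: Adv is ruled out by rule 4; that leaves Verb.
Position 1: Verb is ruled out by rule 5; that leaves Adv.
The only consistent sequence is: Adv Noun Noun Adv Verb Verb.
Verifying each rule — rule 1 ok; rule 2 ok; rule 3 ok; rule 4 ok; rule 5 ok.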